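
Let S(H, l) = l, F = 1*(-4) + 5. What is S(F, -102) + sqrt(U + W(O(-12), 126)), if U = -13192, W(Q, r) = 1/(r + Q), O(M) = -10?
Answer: -102 + I*sqrt(44377859)/58 ≈ -102.0 + 114.86*I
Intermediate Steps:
W(Q, r) = 1/(Q + r)
F = 1 (F = -4 + 5 = 1)
S(F, -102) + sqrt(U + W(O(-12), 126)) = -102 + sqrt(-13192 + 1/(-10 + 126)) = -102 + sqrt(-13192 + 1/116) = -102 + sqrt(-1530271/116) = -102 + I*sqrt(44377859)/58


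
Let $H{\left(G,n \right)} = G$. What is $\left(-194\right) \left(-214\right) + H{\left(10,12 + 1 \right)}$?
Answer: $41526$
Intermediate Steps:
$\left(-194\right) \left(-214\right) + H{\left(10,12 + 1 \right)} = \left(-194\right) \left(-214\right) + 10 = 41516 + 10 = 41526$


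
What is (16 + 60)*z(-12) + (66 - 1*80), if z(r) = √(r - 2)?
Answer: -14 + 76*I*√14 ≈ -14.0 + 284.37*I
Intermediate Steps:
z(r) = √(-2 + r)
(16 + 60)*z(-12) + (66 - 1*80) = (16 + 60)*√(-2 - 12) + (66 - 1*80) = 76*√(-14) + (66 - 80) = 76*(I*√14) - 14 = 76*I*√14 - 14 = -14 + 76*I*√14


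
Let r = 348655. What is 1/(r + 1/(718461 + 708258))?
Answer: 1426719/497432712946 ≈ 2.8682e-6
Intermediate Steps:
1/(r + 1/(718461 + 708258)) = 1/(348655 + 1/(718461 + 708258)) = 1/(348655 + 1/1426719) = 1/(497432712946/1426719) = 1426719/497432712946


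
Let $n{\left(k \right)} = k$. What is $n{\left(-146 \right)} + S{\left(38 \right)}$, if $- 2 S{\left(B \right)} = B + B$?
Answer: $-184$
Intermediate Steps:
$S{\left(B \right)} = - B$ ($S{\left(B \right)} = - \frac{B + B}{2} = - \frac{2 B}{2} = - B$)
$n{\left(-146 \right)} + S{\left(38 \right)} = -146 - 38 = -184$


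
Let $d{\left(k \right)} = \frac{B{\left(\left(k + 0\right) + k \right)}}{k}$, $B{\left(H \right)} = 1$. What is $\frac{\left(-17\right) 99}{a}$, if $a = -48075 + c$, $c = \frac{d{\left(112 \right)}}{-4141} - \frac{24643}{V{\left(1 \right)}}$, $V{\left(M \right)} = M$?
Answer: $\frac{45915408}{1983883921} \approx 0.023144$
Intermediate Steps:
$d{\left(k \right)} = \frac{1}{k}$ ($d{\left(k \right)} = 1 \frac{1}{k} = \frac{1}{k}$)
$c = - \frac{11429226257}{463792}$ ($c = \frac{1}{112 \left(-4141\right)} - \frac{24643}{1} = \frac{1}{112} \left(- \frac{1}{4141}\right) - 24643 = - \frac{1}{463792} - 24643 = - \frac{11429226257}{463792} \approx -24643.0$)
$a = - \frac{33726026657}{463792}$ ($a = -48075 - \frac{11429226257}{463792} = - \frac{33726026657}{463792} \approx -72718.0$)
$\frac{\left(-17\right) 99}{a} = \frac{\left(-17\right) 99}{- \frac{33726026657}{463792}} = \left(-1683\right) \left(- \frac{463792}{33726026657}\right) = \frac{45915408}{1983883921}$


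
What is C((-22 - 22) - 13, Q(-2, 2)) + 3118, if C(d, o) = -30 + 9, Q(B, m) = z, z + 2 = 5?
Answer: 3097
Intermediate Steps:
z = 3 (z = -2 + 5 = 3)
Q(B, m) = 3
C(d, o) = -21
C((-22 - 22) - 13, Q(-2, 2)) + 3118 = -21 + 3118 = 3097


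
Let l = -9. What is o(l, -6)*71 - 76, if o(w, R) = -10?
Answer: -786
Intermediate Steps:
o(l, -6)*71 - 76 = -10*71 - 76 = -710 - 76 = -786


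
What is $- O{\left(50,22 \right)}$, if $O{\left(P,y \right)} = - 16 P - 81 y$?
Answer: $2582$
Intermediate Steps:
$O{\left(P,y \right)} = - 81 y - 16 P$
$- O{\left(50,22 \right)} = - (\left(-81\right) 22 - 800) = - (-1782 - 800) = \left(-1\right) \left(-2582\right) = 2582$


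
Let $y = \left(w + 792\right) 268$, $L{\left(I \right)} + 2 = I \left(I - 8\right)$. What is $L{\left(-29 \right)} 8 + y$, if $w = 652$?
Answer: $395560$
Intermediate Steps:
$L{\left(I \right)} = -2 + I \left(-8 + I\right)$ ($L{\left(I \right)} = -2 + I \left(I - 8\right) = -2 + I \left(-8 + I\right)$)
$y = 386992$ ($y = \left(652 + 792\right) 268 = 1444 \cdot 268 = 386992$)
$L{\left(-29 \right)} 8 + y = \left(-2 + \left(-29\right)^{2} - -232\right) 8 + 386992 = \left(-2 + 841 + 232\right) 8 + 386992 = 1071 \cdot 8 + 386992 = 8568 + 386992 = 395560$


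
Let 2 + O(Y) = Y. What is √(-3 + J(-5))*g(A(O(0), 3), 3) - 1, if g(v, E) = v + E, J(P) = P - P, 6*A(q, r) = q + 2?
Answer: -1 + 3*I*√3 ≈ -1.0 + 5.1962*I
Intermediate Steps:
O(Y) = -2 + Y
A(q, r) = ⅓ + q/6 (A(q, r) = (q + 2)/6 = (2 + q)/6 = ⅓ + q/6)
J(P) = 0
g(v, E) = E + v
√(-3 + J(-5))*g(A(O(0), 3), 3) - 1 = √(-3 + 0)*(3 + (⅓ + (-2 + 0)/6)) - 1 = √(-3)*(3 + (⅓ + (⅙)*(-2))) - 1 = (I*√3)*(3 + (⅓ - ⅓)) - 1 = (I*√3)*(3 + 0) - 1 = (I*√3)*3 - 1 = 3*I*√3 - 1 = -1 + 3*I*√3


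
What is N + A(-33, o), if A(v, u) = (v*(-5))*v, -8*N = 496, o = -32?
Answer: -5507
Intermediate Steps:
N = -62 (N = -⅛*496 = -62)
A(v, u) = -5*v² (A(v, u) = (-5*v)*v = -5*v²)
N + A(-33, o) = -62 - 5*(-33)² = -62 - 5*1089 = -62 - 5445 = -5507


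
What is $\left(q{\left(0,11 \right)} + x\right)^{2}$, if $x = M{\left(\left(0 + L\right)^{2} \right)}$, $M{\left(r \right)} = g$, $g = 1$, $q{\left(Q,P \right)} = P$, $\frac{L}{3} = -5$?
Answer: $144$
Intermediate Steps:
$L = -15$ ($L = 3 \left(-5\right) = -15$)
$M{\left(r \right)} = 1$
$x = 1$
$\left(q{\left(0,11 \right)} + x\right)^{2} = \left(11 + 1\right)^{2} = 12^{2} = 144$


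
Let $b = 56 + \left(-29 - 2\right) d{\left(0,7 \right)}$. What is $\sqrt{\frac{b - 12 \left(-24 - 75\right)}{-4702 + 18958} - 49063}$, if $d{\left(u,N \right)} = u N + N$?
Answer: $\frac{i \sqrt{7693852111}}{396} \approx 221.5 i$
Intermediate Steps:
$d{\left(u,N \right)} = N + N u$ ($d{\left(u,N \right)} = N u + N = N + N u$)
$b = -161$ ($b = 56 + \left(-29 - 2\right) 7 \left(1 + 0\right) = 56 + \left(-29 - 2\right) 7 \cdot 1 = 56 - 217 = -161$)
$\sqrt{\frac{b - 12 \left(-24 - 75\right)}{-4702 + 18958} - 49063} = \sqrt{\frac{-161 - 12 \left(-24 - 75\right)}{-4702 + 18958} - 49063} = \sqrt{\frac{-161 - -1188}{14256} - 49063} = \sqrt{\left(-161 + 1188\right) \frac{1}{14256} - 49063} = \sqrt{1027 \cdot \frac{1}{14256} - 49063} = \sqrt{\frac{1027}{14256} - 49063} = \sqrt{- \frac{699441101}{14256}} = \frac{i \sqrt{7693852111}}{396}$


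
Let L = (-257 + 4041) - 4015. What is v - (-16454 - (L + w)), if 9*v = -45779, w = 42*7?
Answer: 102874/9 ≈ 11430.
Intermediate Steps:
L = -231 (L = 3784 - 4015 = -231)
w = 294
v = -45779/9 (v = (1/9)*(-45779) = -45779/9 ≈ -5086.6)
v - (-16454 - (L + w)) = -45779/9 - (-16454 - (-231 + 294)) = -45779/9 - (-16454 - 1*63) = -45779/9 - (-16454 - 63) = -45779/9 - 1*(-16517) = -45779/9 + 16517 = 102874/9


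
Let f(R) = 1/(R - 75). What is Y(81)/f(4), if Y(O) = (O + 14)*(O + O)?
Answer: -1092690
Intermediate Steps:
f(R) = 1/(-75 + R)
Y(O) = 2*O*(14 + O) (Y(O) = (14 + O)*(2*O) = 2*O*(14 + O))
Y(81)/f(4) = (2*81*(14 + 81))/(1/(-75 + 4)) = (2*81*95)/(1/(-71)) = 15390/(-1/71) = 15390*(-71) = -1092690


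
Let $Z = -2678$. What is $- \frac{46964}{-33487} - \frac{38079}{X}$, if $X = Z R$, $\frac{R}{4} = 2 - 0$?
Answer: $\frac{2281308209}{717425488} \approx 3.1799$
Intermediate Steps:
$R = 8$ ($R = 4 \left(2 - 0\right) = 4 \left(2 + 0\right) = 4 \cdot 2 = 8$)
$X = -21424$ ($X = \left(-2678\right) 8 = -21424$)
$- \frac{46964}{-33487} - \frac{38079}{X} = - \frac{46964}{-33487} - \frac{38079}{-21424} = \left(-46964\right) \left(- \frac{1}{33487}\right) - - \frac{38079}{21424} = \frac{46964}{33487} + \frac{38079}{21424} = \frac{2281308209}{717425488}$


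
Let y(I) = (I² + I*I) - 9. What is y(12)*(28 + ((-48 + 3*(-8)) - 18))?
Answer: -17298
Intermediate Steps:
y(I) = -9 + 2*I² (y(I) = (I² + I²) - 9 = 2*I² - 9 = -9 + 2*I²)
y(12)*(28 + ((-48 + 3*(-8)) - 18)) = (-9 + 2*12²)*(28 + ((-48 + 3*(-8)) - 18)) = (-9 + 2*144)*(28 + ((-48 - 24) - 18)) = (-9 + 288)*(28 + (-72 - 18)) = 279*(28 - 90) = 279*(-62) = -17298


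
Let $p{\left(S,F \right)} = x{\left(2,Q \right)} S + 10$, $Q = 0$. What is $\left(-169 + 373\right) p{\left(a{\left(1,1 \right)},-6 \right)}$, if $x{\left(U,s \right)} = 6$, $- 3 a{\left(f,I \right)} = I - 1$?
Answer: $2040$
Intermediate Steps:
$a{\left(f,I \right)} = \frac{1}{3} - \frac{I}{3}$ ($a{\left(f,I \right)} = - \frac{I - 1}{3} = - \frac{-1 + I}{3} = \frac{1}{3} - \frac{I}{3}$)
$p{\left(S,F \right)} = 10 + 6 S$ ($p{\left(S,F \right)} = 6 S + 10 = 10 + 6 S$)
$\left(-169 + 373\right) p{\left(a{\left(1,1 \right)},-6 \right)} = \left(-169 + 373\right) \left(10 + 6 \left(\frac{1}{3} - \frac{1}{3}\right)\right) = 204 \left(10 + 6 \left(\frac{1}{3} - \frac{1}{3}\right)\right) = 204 \left(10 + 6 \cdot 0\right) = 204 \left(10 + 0\right) = 204 \cdot 10 = 2040$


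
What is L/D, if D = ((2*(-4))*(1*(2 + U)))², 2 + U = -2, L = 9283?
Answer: 9283/256 ≈ 36.262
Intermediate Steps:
U = -4 (U = -2 - 2 = -4)
D = 256 (D = ((2*(-4))*(1*(2 - 4)))² = (-8*(-2))² = 16² = 256)
L/D = 9283/256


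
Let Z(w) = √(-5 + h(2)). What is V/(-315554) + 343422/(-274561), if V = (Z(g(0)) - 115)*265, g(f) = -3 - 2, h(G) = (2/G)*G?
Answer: -100000939313/86638821794 - 265*I*√3/315554 ≈ -1.1542 - 0.0014546*I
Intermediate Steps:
h(G) = 2
g(f) = -5
Z(w) = I*√3 (Z(w) = √(-5 + 2) = √(-3) = I*√3)
V = -30475 + 265*I*√3 (V = (I*√3 - 115)*265 = (-115 + I*√3)*265 = -30475 + 265*I*√3 ≈ -30475.0 + 458.99*I)
V/(-315554) + 343422/(-274561) = (-30475 + 265*I*√3)/(-315554) + 343422/(-274561) = (-30475 + 265*I*√3)*(-1/315554) + 343422*(-1/274561) = (30475/315554 - 265*I*√3/315554) - 343422/274561 = -100000939313/86638821794 - 265*I*√3/315554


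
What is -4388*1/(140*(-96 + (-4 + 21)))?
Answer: 1097/2765 ≈ 0.39675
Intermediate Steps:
-4388*1/(140*(-96 + (-4 + 21))) = -4388*1/(140*(-96 + 17)) = -4388/(140*(-79)) = -4388/(-11060) = -4388*(-1/11060) = 1097/2765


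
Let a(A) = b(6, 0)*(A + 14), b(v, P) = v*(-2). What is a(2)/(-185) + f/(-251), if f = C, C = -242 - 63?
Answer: 104617/46435 ≈ 2.2530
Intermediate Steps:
b(v, P) = -2*v
C = -305
f = -305
a(A) = -168 - 12*A (a(A) = (-2*6)*(A + 14) = -12*(14 + A) = -168 - 12*A)
a(2)/(-185) + f/(-251) = (-168 - 12*2)/(-185) - 305/(-251) = (-168 - 24)*(-1/185) - 305*(-1/251) = -192*(-1/185) + 305/251 = 192/185 + 305/251 = 104617/46435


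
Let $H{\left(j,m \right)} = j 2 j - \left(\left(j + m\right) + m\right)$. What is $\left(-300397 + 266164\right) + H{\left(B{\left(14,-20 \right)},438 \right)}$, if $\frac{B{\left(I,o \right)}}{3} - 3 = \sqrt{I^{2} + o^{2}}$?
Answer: $-24228 + 210 \sqrt{149} \approx -21665.0$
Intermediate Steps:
$B{\left(I,o \right)} = 9 + 3 \sqrt{I^{2} + o^{2}}$
$H{\left(j,m \right)} = - j - 2 m + 2 j^{2}$ ($H{\left(j,m \right)} = 2 j j - \left(j + 2 m\right) = 2 j^{2} - \left(j + 2 m\right) = - j - 2 m + 2 j^{2}$)
$\left(-300397 + 266164\right) + H{\left(B{\left(14,-20 \right)},438 \right)} = \left(-300397 + 266164\right) - \left(885 - 2 \left(9 + 3 \sqrt{14^{2} + \left(-20\right)^{2}}\right)^{2} + 3 \sqrt{14^{2} + \left(-20\right)^{2}}\right) = -34233 - \left(885 - 2 \left(9 + 3 \sqrt{196 + 400}\right)^{2} + 3 \sqrt{196 + 400}\right) = -34233 - \left(885 - 2 \left(9 + 3 \sqrt{596}\right)^{2} + 6 \sqrt{149}\right) = -34233 - \left(885 - 2 \left(9 + 3 \cdot 2 \sqrt{149}\right)^{2} + 3 \cdot 2 \sqrt{149}\right) = -34233 - \left(885 - 2 \left(9 + 6 \sqrt{149}\right)^{2} + 6 \sqrt{149}\right) = -35118 - 6 \sqrt{149} + 2 \left(9 + 6 \sqrt{149}\right)^{2}$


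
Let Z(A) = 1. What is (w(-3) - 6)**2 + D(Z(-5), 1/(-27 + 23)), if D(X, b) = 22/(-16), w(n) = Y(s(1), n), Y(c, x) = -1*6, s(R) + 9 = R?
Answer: 1141/8 ≈ 142.63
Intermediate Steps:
s(R) = -9 + R
Y(c, x) = -6
w(n) = -6
D(X, b) = -11/8 (D(X, b) = 22*(-1/16) = -11/8)
(w(-3) - 6)**2 + D(Z(-5), 1/(-27 + 23)) = (-6 - 6)**2 - 11/8 = (-12)**2 - 11/8 = 144 - 11/8 = 1141/8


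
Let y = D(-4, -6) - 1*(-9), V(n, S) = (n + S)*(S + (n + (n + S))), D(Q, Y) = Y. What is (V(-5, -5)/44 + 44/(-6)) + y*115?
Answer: 11293/33 ≈ 342.21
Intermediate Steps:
V(n, S) = (S + n)*(2*S + 2*n) (V(n, S) = (S + n)*(S + (n + (S + n))) = (S + n)*(S + (S + 2*n)) = (S + n)*(2*S + 2*n))
y = 3 (y = -6 - 1*(-9) = -6 + 9 = 3)
(V(-5, -5)/44 + 44/(-6)) + y*115 = ((2*(-5)**2 + 2*(-5)**2 + 4*(-5)*(-5))/44 + 44/(-6)) + 3*115 = ((2*25 + 2*25 + 100)*(1/44) + 44*(-1/6)) + 345 = ((50 + 50 + 100)*(1/44) - 22/3) + 345 = (200*(1/44) - 22/3) + 345 = (50/11 - 22/3) + 345 = -92/33 + 345 = 11293/33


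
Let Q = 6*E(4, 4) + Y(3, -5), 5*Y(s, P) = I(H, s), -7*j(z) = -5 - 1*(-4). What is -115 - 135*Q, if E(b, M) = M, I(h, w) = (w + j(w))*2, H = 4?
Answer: -24673/7 ≈ -3524.7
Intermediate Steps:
j(z) = ⅐ (j(z) = -(-5 - 1*(-4))/7 = -(-5 + 4)/7 = -⅐*(-1) = ⅐)
I(h, w) = 2/7 + 2*w (I(h, w) = (w + ⅐)*2 = (⅐ + w)*2 = 2/7 + 2*w)
Y(s, P) = 2/35 + 2*s/5 (Y(s, P) = (2/7 + 2*s)/5 = 2/35 + 2*s/5)
Q = 884/35 (Q = 6*4 + (2/35 + (⅖)*3) = 24 + (2/35 + 6/5) = 24 + 44/35 = 884/35 ≈ 25.257)
-115 - 135*Q = -115 - 135*884/35 = -115 - 23868/7 = -24673/7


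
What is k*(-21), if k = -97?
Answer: 2037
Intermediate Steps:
k*(-21) = -97*(-21) = 2037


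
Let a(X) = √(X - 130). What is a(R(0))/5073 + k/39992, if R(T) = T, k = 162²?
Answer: 6561/9998 + I*√130/5073 ≈ 0.65623 + 0.0022475*I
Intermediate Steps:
k = 26244
a(X) = √(-130 + X)
a(R(0))/5073 + k/39992 = √(-130 + 0)/5073 + 26244/39992 = √(-130)*(1/5073) + 26244*(1/39992) = (I*√130)*(1/5073) + 6561/9998 = I*√130/5073 + 6561/9998 = 6561/9998 + I*√130/5073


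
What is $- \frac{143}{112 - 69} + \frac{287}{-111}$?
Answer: $- \frac{28214}{4773} \approx -5.9112$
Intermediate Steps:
$- \frac{143}{112 - 69} + \frac{287}{-111} = - \frac{143}{112 - 69} + 287 \left(- \frac{1}{111}\right) = - \frac{143}{43} - \frac{287}{111} = - \frac{28214}{4773}$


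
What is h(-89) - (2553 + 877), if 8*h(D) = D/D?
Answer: -27439/8 ≈ -3429.9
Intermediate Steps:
h(D) = ⅛ (h(D) = (D/D)/8 = (⅛)*1 = ⅛)
h(-89) - (2553 + 877) = ⅛ - (2553 + 877) = ⅛ - 1*3430 = ⅛ - 3430 = -27439/8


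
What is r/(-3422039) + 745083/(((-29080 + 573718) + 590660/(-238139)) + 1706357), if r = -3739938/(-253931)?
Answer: 154180770196708026964923/465806189592495520587305 ≈ 0.33100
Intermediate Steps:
r = 3739938/253931 (r = -3739938*(-1/253931) = 3739938/253931 ≈ 14.728)
r/(-3422039) + 745083/(((-29080 + 573718) + 590660/(-238139)) + 1706357) = (3739938/253931)/(-3422039) + 745083/(((-29080 + 573718) + 590660/(-238139)) + 1706357) = (3739938/253931)*(-1/3422039) + 745083/((544638 + 590660*(-1/238139)) + 1706357) = -3739938/868961785309 + 745083/((544638 - 590660/238139) + 1706357) = -3739938/868961785309 + 745083/(129698958022/238139 + 1706357) = -3739938/868961785309 + 745083/(536049107645/238139) = -3739938/868961785309 + 745083*(238139/536049107645) = -3739938/868961785309 + 177433320537/536049107645 = 154180770196708026964923/465806189592495520587305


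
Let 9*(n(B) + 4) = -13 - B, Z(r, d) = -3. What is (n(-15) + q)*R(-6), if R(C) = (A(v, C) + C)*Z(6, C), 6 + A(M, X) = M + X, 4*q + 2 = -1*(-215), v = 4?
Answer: 12467/6 ≈ 2077.8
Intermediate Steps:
n(B) = -49/9 - B/9 (n(B) = -4 + (-13 - B)/9 = -4 + (-13/9 - B/9) = -49/9 - B/9)
q = 213/4 (q = -1/2 + (-1*(-215))/4 = -1/2 + (1/4)*215 = -1/2 + 215/4 = 213/4 ≈ 53.250)
A(M, X) = -6 + M + X (A(M, X) = -6 + (M + X) = -6 + M + X)
R(C) = 6 - 6*C (R(C) = ((-6 + 4 + C) + C)*(-3) = ((-2 + C) + C)*(-3) = (-2 + 2*C)*(-3) = 6 - 6*C)
(n(-15) + q)*R(-6) = ((-49/9 - 1/9*(-15)) + 213/4)*(6 - 6*(-6)) = ((-49/9 + 5/3) + 213/4)*(6 + 36) = (-34/9 + 213/4)*42 = (1781/36)*42 = 12467/6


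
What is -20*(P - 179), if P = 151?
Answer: 560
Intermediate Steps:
-20*(P - 179) = -20*(151 - 179) = -20*(-28) = 560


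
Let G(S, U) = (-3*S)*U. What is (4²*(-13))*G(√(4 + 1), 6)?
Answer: 3744*√5 ≈ 8371.8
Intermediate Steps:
G(S, U) = -3*S*U
(4²*(-13))*G(√(4 + 1), 6) = (4²*(-13))*(-3*√(4 + 1)*6) = (16*(-13))*(-3*√5*6) = -(-3744)*√5 = 3744*√5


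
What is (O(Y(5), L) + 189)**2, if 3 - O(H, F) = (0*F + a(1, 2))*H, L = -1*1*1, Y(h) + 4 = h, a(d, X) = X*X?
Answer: 35344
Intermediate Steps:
a(d, X) = X**2
Y(h) = -4 + h
L = -1 (L = -1*1 = -1)
O(H, F) = 3 - 4*H (O(H, F) = 3 - (0*F + 2**2)*H = 3 - (0 + 4)*H = 3 - 4*H)
(O(Y(5), L) + 189)**2 = ((3 - 4*(-4 + 5)) + 189)**2 = ((3 - 4*1) + 189)**2 = ((3 - 4) + 189)**2 = (-1 + 189)**2 = 188**2 = 35344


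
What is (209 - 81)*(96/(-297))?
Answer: -4096/99 ≈ -41.374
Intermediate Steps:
(209 - 81)*(96/(-297)) = 128*(96*(-1/297)) = 128*(-32/99) = -4096/99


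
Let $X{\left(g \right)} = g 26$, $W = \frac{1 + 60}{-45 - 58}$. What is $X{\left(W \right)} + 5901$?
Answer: $\frac{606217}{103} \approx 5885.6$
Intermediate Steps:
$W = - \frac{61}{103}$ ($W = \frac{61}{-103} = 61 \left(- \frac{1}{103}\right) = - \frac{61}{103} \approx -0.59223$)
$X{\left(g \right)} = 26 g$
$X{\left(W \right)} + 5901 = 26 \left(- \frac{61}{103}\right) + 5901 = - \frac{1586}{103} + 5901 = \frac{606217}{103}$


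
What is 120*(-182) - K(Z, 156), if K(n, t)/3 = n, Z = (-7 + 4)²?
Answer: -21867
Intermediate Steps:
Z = 9 (Z = (-3)² = 9)
K(n, t) = 3*n
120*(-182) - K(Z, 156) = 120*(-182) - 3*9 = -21840 - 1*27 = -21840 - 27 = -21867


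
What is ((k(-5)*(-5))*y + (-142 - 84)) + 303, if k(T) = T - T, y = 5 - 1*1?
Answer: 77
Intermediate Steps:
y = 4 (y = 5 - 1 = 4)
k(T) = 0
((k(-5)*(-5))*y + (-142 - 84)) + 303 = ((0*(-5))*4 + (-142 - 84)) + 303 = (0*4 - 226) + 303 = (0 - 226) + 303 = -226 + 303 = 77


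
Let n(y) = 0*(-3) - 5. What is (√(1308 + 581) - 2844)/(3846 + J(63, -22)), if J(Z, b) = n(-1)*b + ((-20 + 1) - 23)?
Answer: -1422/1957 + √1889/3914 ≈ -0.71552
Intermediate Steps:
n(y) = -5 (n(y) = 0 - 5 = -5)
J(Z, b) = -42 - 5*b (J(Z, b) = -5*b + ((-20 + 1) - 23) = -5*b + (-19 - 23) = -5*b - 42 = -42 - 5*b)
(√(1308 + 581) - 2844)/(3846 + J(63, -22)) = (√(1308 + 581) - 2844)/(3846 + (-42 - 5*(-22))) = (√1889 - 2844)/(3846 + (-42 + 110)) = (-2844 + √1889)/(3846 + 68) = (-2844 + √1889)/3914 = (-2844 + √1889)*(1/3914) = -1422/1957 + √1889/3914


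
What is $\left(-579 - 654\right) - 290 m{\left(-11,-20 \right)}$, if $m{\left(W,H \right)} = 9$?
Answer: $-3843$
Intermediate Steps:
$\left(-579 - 654\right) - 290 m{\left(-11,-20 \right)} = \left(-579 - 654\right) - 2610 = -1233 - 2610 = -3843$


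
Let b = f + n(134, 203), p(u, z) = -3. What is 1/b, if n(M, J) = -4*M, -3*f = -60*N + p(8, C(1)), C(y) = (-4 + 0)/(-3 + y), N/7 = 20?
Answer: 1/2265 ≈ 0.00044150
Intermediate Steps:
N = 140 (N = 7*20 = 140)
C(y) = -4/(-3 + y)
f = 2801 (f = -(-60*140 - 3)/3 = -(-8400 - 3)/3 = -1/3*(-8403) = 2801)
b = 2265 (b = 2801 - 4*134 = 2801 - 536 = 2265)
1/b = 1/2265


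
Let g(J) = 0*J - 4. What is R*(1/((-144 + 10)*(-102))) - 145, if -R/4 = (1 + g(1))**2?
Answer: -165158/1139 ≈ -145.00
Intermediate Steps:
g(J) = -4 (g(J) = 0 - 4 = -4)
R = -36 (R = -4*(1 - 4)**2 = -4*(-3)**2 = -4*9 = -36)
R*(1/((-144 + 10)*(-102))) - 145 = -36/((-144 + 10)*(-102)) - 145 = -36*(-1)/((-134)*102) - 145 = -(-18)*(-1)/(67*102) - 145 = -36*1/13668 - 145 = -3/1139 - 145 = -165158/1139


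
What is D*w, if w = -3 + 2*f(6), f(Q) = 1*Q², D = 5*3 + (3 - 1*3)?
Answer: 1035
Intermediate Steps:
D = 15 (D = 15 + (3 - 3) = 15 + 0 = 15)
f(Q) = Q²
w = 69 (w = -3 + 2*6² = -3 + 2*36 = -3 + 72 = 69)
D*w = 15*69 = 1035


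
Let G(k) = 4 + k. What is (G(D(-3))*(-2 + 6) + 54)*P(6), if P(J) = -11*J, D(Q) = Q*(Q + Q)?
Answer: -9372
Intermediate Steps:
D(Q) = 2*Q² (D(Q) = Q*(2*Q) = 2*Q²)
(G(D(-3))*(-2 + 6) + 54)*P(6) = ((4 + 2*(-3)²)*(-2 + 6) + 54)*(-11*6) = ((4 + 2*9)*4 + 54)*(-66) = ((4 + 18)*4 + 54)*(-66) = (22*4 + 54)*(-66) = (88 + 54)*(-66) = 142*(-66) = -9372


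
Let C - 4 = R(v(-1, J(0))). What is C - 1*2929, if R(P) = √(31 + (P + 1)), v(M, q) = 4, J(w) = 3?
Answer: -2919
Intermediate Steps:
R(P) = √(32 + P) (R(P) = √(31 + (1 + P)) = √(32 + P))
C = 10 (C = 4 + √(32 + 4) = 4 + √36 = 4 + 6 = 10)
C - 1*2929 = 10 - 1*2929 = 10 - 2929 = -2919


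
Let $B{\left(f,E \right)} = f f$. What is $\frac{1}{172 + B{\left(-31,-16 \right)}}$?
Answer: $\frac{1}{1133} \approx 0.00088261$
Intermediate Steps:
$B{\left(f,E \right)} = f^{2}$
$\frac{1}{172 + B{\left(-31,-16 \right)}} = \frac{1}{172 + \left(-31\right)^{2}} = \frac{1}{172 + 961} = \frac{1}{1133}$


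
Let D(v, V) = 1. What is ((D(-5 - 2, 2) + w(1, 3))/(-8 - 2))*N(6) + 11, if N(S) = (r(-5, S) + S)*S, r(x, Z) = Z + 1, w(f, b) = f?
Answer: -23/5 ≈ -4.6000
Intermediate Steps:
r(x, Z) = 1 + Z
N(S) = S*(1 + 2*S) (N(S) = ((1 + S) + S)*S = (1 + 2*S)*S = S*(1 + 2*S))
((D(-5 - 2, 2) + w(1, 3))/(-8 - 2))*N(6) + 11 = ((1 + 1)/(-8 - 2))*(6*(1 + 2*6)) + 11 = (2/(-10))*(6*(1 + 12)) + 11 = (2*(-⅒))*(6*13) + 11 = -⅕*78 + 11 = -78/5 + 11 = -23/5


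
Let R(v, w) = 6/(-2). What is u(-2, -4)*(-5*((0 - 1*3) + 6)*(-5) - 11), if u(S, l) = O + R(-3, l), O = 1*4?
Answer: 64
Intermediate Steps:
O = 4
R(v, w) = -3 (R(v, w) = 6*(-1/2) = -3)
u(S, l) = 1 (u(S, l) = 4 - 3 = 1)
u(-2, -4)*(-5*((0 - 1*3) + 6)*(-5) - 11) = 1*(-5*((0 - 1*3) + 6)*(-5) - 11) = 1*(-5*((0 - 3) + 6)*(-5) - 11) = 1*(-5*(-3 + 6)*(-5) - 11) = 1*(-5*3*(-5) - 11) = 1*(-15*(-5) - 11) = 1*(75 - 11) = 1*64 = 64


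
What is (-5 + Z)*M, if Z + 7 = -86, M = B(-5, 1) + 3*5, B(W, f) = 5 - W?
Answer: -2450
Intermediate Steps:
M = 25 (M = (5 - 1*(-5)) + 3*5 = (5 + 5) + 15 = 10 + 15 = 25)
Z = -93 (Z = -7 - 86 = -93)
(-5 + Z)*M = (-5 - 93)*25 = -98*25 = -2450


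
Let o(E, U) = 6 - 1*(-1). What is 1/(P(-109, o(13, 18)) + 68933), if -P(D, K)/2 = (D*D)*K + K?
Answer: -1/97415 ≈ -1.0265e-5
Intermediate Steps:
o(E, U) = 7 (o(E, U) = 6 + 1 = 7)
P(D, K) = -2*K - 2*K*D² (P(D, K) = -2*((D*D)*K + K) = -2*(D²*K + K) = -2*(K*D² + K) = -2*(K + K*D²) = -2*K - 2*K*D²)
1/(P(-109, o(13, 18)) + 68933) = 1/(-2*7*(1 + (-109)²) + 68933) = 1/(-2*7*(1 + 11881) + 68933) = 1/(-2*7*11882 + 68933) = 1/(-166348 + 68933) = 1/(-97415) = -1/97415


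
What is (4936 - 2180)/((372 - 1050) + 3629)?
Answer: 212/227 ≈ 0.93392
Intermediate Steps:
(4936 - 2180)/((372 - 1050) + 3629) = 2756/(-678 + 3629) = 2756/2951 = 2756*(1/2951) = 212/227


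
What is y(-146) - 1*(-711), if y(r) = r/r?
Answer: 712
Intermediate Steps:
y(r) = 1
y(-146) - 1*(-711) = 1 - 1*(-711) = 1 + 711 = 712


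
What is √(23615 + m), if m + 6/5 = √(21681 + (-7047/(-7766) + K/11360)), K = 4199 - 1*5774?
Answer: √(717922146149534480 + 41353950*√11718813740385862)/5513860 ≈ 154.15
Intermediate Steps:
K = -1575 (K = 4199 - 5774 = -1575)
m = -6/5 + 3*√11718813740385862/2205544 (m = -6/5 + √(21681 + (-7047/(-7766) - 1575/11360)) = -6/5 + √(21681 + (-7047*(-1/7766) - 1575*1/11360)) = -6/5 + √(21681 + (7047/7766 - 315/2272)) = -6/5 + √(21681 + 6782247/8822176) = -6/5 + √(191280380103/8822176) = -6/5 + 3*√11718813740385862/2205544 ≈ 146.05)
√(23615 + m) = √(23615 + (-6/5 + 3*√11718813740385862/2205544)) = √(118069/5 + 3*√11718813740385862/2205544)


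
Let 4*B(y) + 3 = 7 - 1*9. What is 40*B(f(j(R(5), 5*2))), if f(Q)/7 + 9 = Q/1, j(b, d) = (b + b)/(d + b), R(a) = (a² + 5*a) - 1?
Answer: -50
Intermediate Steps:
R(a) = -1 + a² + 5*a
j(b, d) = 2*b/(b + d) (j(b, d) = (2*b)/(b + d) = 2*b/(b + d))
f(Q) = -63 + 7*Q (f(Q) = -63 + 7*(Q/1) = -63 + 7*(Q*1) = -63 + 7*Q)
B(y) = -5/4 (B(y) = -¾ + (7 - 1*9)/4 = -¾ + (7 - 9)/4 = -¾ + (¼)*(-2) = -¾ - ½ = -5/4)
40*B(f(j(R(5), 5*2))) = 40*(-5/4) = -50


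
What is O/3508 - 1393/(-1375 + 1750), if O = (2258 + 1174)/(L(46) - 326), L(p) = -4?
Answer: -1222636/328875 ≈ -3.7176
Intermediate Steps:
O = -52/5 (O = (2258 + 1174)/(-4 - 326) = 3432/(-330) = 3432*(-1/330) = -52/5 ≈ -10.400)
O/3508 - 1393/(-1375 + 1750) = -52/5/3508 - 1393/(-1375 + 1750) = -52/5*1/3508 - 1393/375 = -13/4385 - 1393*1/375 = -13/4385 - 1393/375 = -1222636/328875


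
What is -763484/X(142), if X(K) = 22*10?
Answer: -190871/55 ≈ -3470.4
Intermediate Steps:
X(K) = 220
-763484/X(142) = -763484/220 = -763484*1/220 = -190871/55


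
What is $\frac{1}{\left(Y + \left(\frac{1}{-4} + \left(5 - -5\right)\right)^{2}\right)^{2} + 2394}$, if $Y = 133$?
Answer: $\frac{256}{13928065} \approx 1.838 \cdot 10^{-5}$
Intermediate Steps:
$\frac{1}{\left(Y + \left(\frac{1}{-4} + \left(5 - -5\right)\right)^{2}\right)^{2} + 2394} = \frac{1}{\left(133 + \left(\frac{1}{-4} + \left(5 - -5\right)\right)^{2}\right)^{2} + 2394} = \frac{1}{\left(133 + \left(- \frac{1}{4} + \left(5 + 5\right)\right)^{2}\right)^{2} + 2394} = \frac{1}{\left(133 + \left(- \frac{1}{4} + 10\right)^{2}\right)^{2} + 2394} = \frac{1}{\left(133 + \left(\frac{39}{4}\right)^{2}\right)^{2} + 2394} = \frac{1}{\left(133 + \frac{1521}{16}\right)^{2} + 2394} = \frac{1}{\left(\frac{3649}{16}\right)^{2} + 2394} = \frac{1}{\frac{13315201}{256} + 2394} = \frac{1}{\frac{13928065}{256}} = \frac{256}{13928065}$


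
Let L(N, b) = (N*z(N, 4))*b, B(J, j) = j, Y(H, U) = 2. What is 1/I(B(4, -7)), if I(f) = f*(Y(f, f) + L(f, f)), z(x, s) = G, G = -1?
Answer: 1/329 ≈ 0.0030395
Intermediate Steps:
z(x, s) = -1
L(N, b) = -N*b (L(N, b) = (N*(-1))*b = (-N)*b = -N*b)
I(f) = f*(2 - f²) (I(f) = f*(2 - f*f) = f*(2 - f²))
1/I(B(4, -7)) = 1/(-7*(2 - 1*(-7)²)) = 1/(-7*(2 - 1*49)) = 1/(-7*(2 - 49)) = 1/(-7*(-47)) = 1/329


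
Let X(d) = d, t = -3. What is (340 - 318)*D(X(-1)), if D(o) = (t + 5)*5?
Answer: 220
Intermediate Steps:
D(o) = 10 (D(o) = (-3 + 5)*5 = 2*5 = 10)
(340 - 318)*D(X(-1)) = (340 - 318)*10 = 22*10 = 220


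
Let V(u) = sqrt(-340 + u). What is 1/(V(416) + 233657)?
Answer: 233657/54595593573 - 2*sqrt(19)/54595593573 ≈ 4.2796e-6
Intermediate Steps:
1/(V(416) + 233657) = 1/(sqrt(-340 + 416) + 233657) = 1/(sqrt(76) + 233657) = 1/(2*sqrt(19) + 233657) = 1/(233657 + 2*sqrt(19))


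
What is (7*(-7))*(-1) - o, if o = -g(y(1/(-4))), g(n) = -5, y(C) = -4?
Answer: 44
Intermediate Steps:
o = 5 (o = -1*(-5) = 5)
(7*(-7))*(-1) - o = (7*(-7))*(-1) - 1*5 = -49*(-1) - 5 = 49 - 5 = 44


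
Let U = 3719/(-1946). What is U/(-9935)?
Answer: 3719/19333510 ≈ 0.00019236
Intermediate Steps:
U = -3719/1946 (U = 3719*(-1/1946) = -3719/1946 ≈ -1.9111)
U/(-9935) = -3719/1946/(-9935) = -3719/1946*(-1/9935) = 3719/19333510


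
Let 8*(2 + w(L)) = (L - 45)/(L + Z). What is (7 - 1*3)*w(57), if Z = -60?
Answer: -10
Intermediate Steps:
w(L) = -2 + (-45 + L)/(8*(-60 + L)) (w(L) = -2 + ((L - 45)/(L - 60))/8 = -2 + ((-45 + L)/(-60 + L))/8 = -2 + (-45 + L)/(8*(-60 + L)))
(7 - 1*3)*w(57) = (7 - 1*3)*(15*(61 - 1*57)/(8*(-60 + 57))) = (7 - 3)*((15/8)*(61 - 57)/(-3)) = 4*((15/8)*(-1/3)*4) = 4*(-5/2) = -10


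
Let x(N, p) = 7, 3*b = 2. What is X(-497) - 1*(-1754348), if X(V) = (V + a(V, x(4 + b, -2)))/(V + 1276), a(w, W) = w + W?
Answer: 1366636105/779 ≈ 1.7543e+6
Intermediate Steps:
b = ⅔ (b = (⅓)*2 = ⅔ ≈ 0.66667)
a(w, W) = W + w
X(V) = (7 + 2*V)/(1276 + V) (X(V) = (V + (7 + V))/(V + 1276) = (7 + 2*V)/(1276 + V))
X(-497) - 1*(-1754348) = (7 + 2*(-497))/(1276 - 497) - 1*(-1754348) = (7 - 994)/779 + 1754348 = (1/779)*(-987) + 1754348 = -987/779 + 1754348 = 1366636105/779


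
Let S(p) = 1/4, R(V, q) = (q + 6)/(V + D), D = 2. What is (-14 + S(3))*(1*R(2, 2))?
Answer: -55/2 ≈ -27.500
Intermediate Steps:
R(V, q) = (6 + q)/(2 + V) (R(V, q) = (q + 6)/(V + 2) = (6 + q)/(2 + V))
S(p) = 1/4
(-14 + S(3))*(1*R(2, 2)) = (-14 + 1/4)*(1*((6 + 2)/(2 + 2))) = -55*8/4/4 = -55*(1/4)*8/4 = -55*2/4 = -55/4*2 = -55/2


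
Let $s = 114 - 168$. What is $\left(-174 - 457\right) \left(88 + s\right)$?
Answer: $-21454$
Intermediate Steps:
$s = -54$
$\left(-174 - 457\right) \left(88 + s\right) = \left(-174 - 457\right) \left(88 - 54\right) = \left(-631\right) 34 = -21454$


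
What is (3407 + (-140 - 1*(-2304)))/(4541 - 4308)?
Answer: 5571/233 ≈ 23.910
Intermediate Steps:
(3407 + (-140 - 1*(-2304)))/(4541 - 4308) = (3407 + (-140 + 2304))/233 = (3407 + 2164)*(1/233) = 5571*(1/233) = 5571/233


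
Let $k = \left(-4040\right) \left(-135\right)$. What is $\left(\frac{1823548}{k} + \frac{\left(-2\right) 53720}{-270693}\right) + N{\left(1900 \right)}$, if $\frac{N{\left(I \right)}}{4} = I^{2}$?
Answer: $\frac{59218440177429299}{4100998950} \approx 1.444 \cdot 10^{7}$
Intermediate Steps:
$k = 545400$
$N{\left(I \right)} = 4 I^{2}$
$\left(\frac{1823548}{k} + \frac{\left(-2\right) 53720}{-270693}\right) + N{\left(1900 \right)} = \left(\frac{1823548}{545400} + \frac{\left(-2\right) 53720}{-270693}\right) + 4 \cdot 1900^{2} = \left(1823548 \cdot \frac{1}{545400} - - \frac{107440}{270693}\right) + 4 \cdot 3610000 = \left(\frac{455887}{136350} + \frac{107440}{270693}\right) + 14440000 = \frac{15339429299}{4100998950} + 14440000 = \frac{59218440177429299}{4100998950}$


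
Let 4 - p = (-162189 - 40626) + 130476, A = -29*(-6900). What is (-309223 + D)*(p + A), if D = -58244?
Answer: -100113811881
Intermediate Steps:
A = 200100
p = 72343 (p = 4 - ((-162189 - 40626) + 130476) = 4 - (-202815 + 130476) = 4 - 1*(-72339) = 4 + 72339 = 72343)
(-309223 + D)*(p + A) = (-309223 - 58244)*(72343 + 200100) = -367467*272443 = -100113811881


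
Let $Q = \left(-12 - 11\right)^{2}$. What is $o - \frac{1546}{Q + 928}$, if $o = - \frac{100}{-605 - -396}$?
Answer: $- \frac{177414}{304513} \approx -0.58262$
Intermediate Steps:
$o = \frac{100}{209}$ ($o = - \frac{100}{-605 + 396} = - \frac{100}{-209} = \left(-100\right) \left(- \frac{1}{209}\right) = \frac{100}{209} \approx 0.47847$)
$Q = 529$ ($Q = \left(-23\right)^{2} = 529$)
$o - \frac{1546}{Q + 928} = \frac{100}{209} - \frac{1546}{529 + 928} = \frac{100}{209} - \frac{1546}{1457} = - \frac{177414}{304513}$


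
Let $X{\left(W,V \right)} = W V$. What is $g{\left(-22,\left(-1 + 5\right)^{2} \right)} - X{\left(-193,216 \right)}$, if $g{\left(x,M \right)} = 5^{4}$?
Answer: $42313$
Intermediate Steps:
$X{\left(W,V \right)} = V W$
$g{\left(x,M \right)} = 625$
$g{\left(-22,\left(-1 + 5\right)^{2} \right)} - X{\left(-193,216 \right)} = 625 - 216 \left(-193\right) = 625 - -41688 = 625 + 41688 = 42313$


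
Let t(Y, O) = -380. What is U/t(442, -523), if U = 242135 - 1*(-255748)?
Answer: -497883/380 ≈ -1310.2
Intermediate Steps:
U = 497883 (U = 242135 + 255748 = 497883)
U/t(442, -523) = 497883/(-380) = 497883*(-1/380) = -497883/380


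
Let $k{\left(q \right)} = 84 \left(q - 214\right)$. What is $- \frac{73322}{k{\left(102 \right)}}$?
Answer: $\frac{36661}{4704} \approx 7.7936$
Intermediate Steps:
$k{\left(q \right)} = -17976 + 84 q$ ($k{\left(q \right)} = 84 \left(-214 + q\right) = -17976 + 84 q$)
$- \frac{73322}{k{\left(102 \right)}} = - \frac{73322}{-17976 + 84 \cdot 102} = - \frac{73322}{-17976 + 8568} = - \frac{73322}{-9408} = \left(-73322\right) \left(- \frac{1}{9408}\right) = \frac{36661}{4704}$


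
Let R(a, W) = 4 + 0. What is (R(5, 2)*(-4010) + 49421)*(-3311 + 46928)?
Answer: 1455979077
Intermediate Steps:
R(a, W) = 4
(R(5, 2)*(-4010) + 49421)*(-3311 + 46928) = (4*(-4010) + 49421)*(-3311 + 46928) = (-16040 + 49421)*43617 = 33381*43617 = 1455979077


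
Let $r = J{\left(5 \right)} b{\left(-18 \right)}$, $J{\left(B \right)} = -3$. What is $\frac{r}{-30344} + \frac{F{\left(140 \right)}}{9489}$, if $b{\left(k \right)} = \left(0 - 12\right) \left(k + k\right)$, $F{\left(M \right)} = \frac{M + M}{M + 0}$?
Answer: $\frac{1544804}{35991777} \approx 0.042921$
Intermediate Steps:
$F{\left(M \right)} = 2$ ($F{\left(M \right)} = \frac{2 M}{M} = 2$)
$b{\left(k \right)} = - 24 k$ ($b{\left(k \right)} = - 12 \cdot 2 k = - 24 k$)
$r = -1296$ ($r = - 3 \left(\left(-24\right) \left(-18\right)\right) = \left(-3\right) 432 = -1296$)
$\frac{r}{-30344} + \frac{F{\left(140 \right)}}{9489} = - \frac{1296}{-30344} + \frac{2}{9489} = \left(-1296\right) \left(- \frac{1}{30344}\right) + 2 \cdot \frac{1}{9489} = \frac{162}{3793} + \frac{2}{9489} = \frac{1544804}{35991777}$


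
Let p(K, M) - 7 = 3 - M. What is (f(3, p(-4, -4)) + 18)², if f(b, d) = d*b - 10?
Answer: 2500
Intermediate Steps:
p(K, M) = 10 - M (p(K, M) = 7 + (3 - M) = 10 - M)
f(b, d) = -10 + b*d (f(b, d) = b*d - 10 = -10 + b*d)
(f(3, p(-4, -4)) + 18)² = ((-10 + 3*(10 - 1*(-4))) + 18)² = ((-10 + 3*(10 + 4)) + 18)² = ((-10 + 3*14) + 18)² = ((-10 + 42) + 18)² = (32 + 18)² = 50² = 2500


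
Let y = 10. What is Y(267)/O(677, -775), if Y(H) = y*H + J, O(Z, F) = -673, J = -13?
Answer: -2657/673 ≈ -3.9480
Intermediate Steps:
Y(H) = -13 + 10*H (Y(H) = 10*H - 13 = -13 + 10*H)
Y(267)/O(677, -775) = (-13 + 10*267)/(-673) = (-13 + 2670)*(-1/673) = 2657*(-1/673) = -2657/673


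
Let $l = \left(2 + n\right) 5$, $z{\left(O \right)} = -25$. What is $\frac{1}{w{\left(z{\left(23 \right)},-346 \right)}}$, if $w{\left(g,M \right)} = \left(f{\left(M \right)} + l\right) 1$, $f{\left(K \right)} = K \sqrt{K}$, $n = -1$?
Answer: $\frac{5}{41421761} + \frac{346 i \sqrt{346}}{41421761} \approx 1.2071 \cdot 10^{-7} + 0.00015538 i$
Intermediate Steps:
$f{\left(K \right)} = K^{\frac{3}{2}}$
$l = 5$ ($l = \left(2 - 1\right) 5 = 1 \cdot 5 = 5$)
$w{\left(g,M \right)} = 5 + M^{\frac{3}{2}}$ ($w{\left(g,M \right)} = \left(M^{\frac{3}{2}} + 5\right) 1 = \left(5 + M^{\frac{3}{2}}\right) 1 = 5 + M^{\frac{3}{2}}$)
$\frac{1}{w{\left(z{\left(23 \right)},-346 \right)}} = \frac{1}{5 + \left(-346\right)^{\frac{3}{2}}} = \frac{1}{5 - 346 i \sqrt{346}}$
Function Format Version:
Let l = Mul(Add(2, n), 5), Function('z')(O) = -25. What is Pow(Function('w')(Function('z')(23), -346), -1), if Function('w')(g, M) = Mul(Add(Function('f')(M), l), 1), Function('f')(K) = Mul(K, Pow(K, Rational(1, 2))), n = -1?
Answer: Add(Rational(5, 41421761), Mul(Rational(346, 41421761), I, Pow(346, Rational(1, 2)))) ≈ Add(1.2071e-7, Mul(0.00015538, I))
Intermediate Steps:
Function('f')(K) = Pow(K, Rational(3, 2))
l = 5 (l = Mul(Add(2, -1), 5) = Mul(1, 5) = 5)
Function('w')(g, M) = Add(5, Pow(M, Rational(3, 2))) (Function('w')(g, M) = Mul(Add(Pow(M, Rational(3, 2)), 5), 1) = Mul(Add(5, Pow(M, Rational(3, 2))), 1) = Add(5, Pow(M, Rational(3, 2))))
Pow(Function('w')(Function('z')(23), -346), -1) = Pow(Add(5, Pow(-346, Rational(3, 2))), -1) = Pow(Add(5, Mul(-346, I, Pow(346, Rational(1, 2)))), -1)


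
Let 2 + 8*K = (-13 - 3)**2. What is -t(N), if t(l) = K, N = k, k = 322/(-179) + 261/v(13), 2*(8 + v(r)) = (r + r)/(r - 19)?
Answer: -127/4 ≈ -31.750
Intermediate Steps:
v(r) = -8 + r/(-19 + r) (v(r) = -8 + ((r + r)/(r - 19))/2 = -8 + ((2*r)/(-19 + r))/2 = -8 + (2*r/(-19 + r))/2 = -8 + r/(-19 + r))
k = -299956/10919 (k = 322/(-179) + 261/(((152 - 7*13)/(-19 + 13))) = 322*(-1/179) + 261/(((152 - 91)/(-6))) = -322/179 + 261/((-1/6*61)) = -322/179 + 261/(-61/6) = -322/179 + 261*(-6/61) = -322/179 - 1566/61 = -299956/10919 ≈ -27.471)
N = -299956/10919 ≈ -27.471
K = 127/4 (K = -1/4 + (-13 - 3)**2/8 = -1/4 + (1/8)*(-16)**2 = -1/4 + (1/8)*256 = -1/4 + 32 = 127/4 ≈ 31.750)
t(l) = 127/4
-t(N) = -1*127/4 = -127/4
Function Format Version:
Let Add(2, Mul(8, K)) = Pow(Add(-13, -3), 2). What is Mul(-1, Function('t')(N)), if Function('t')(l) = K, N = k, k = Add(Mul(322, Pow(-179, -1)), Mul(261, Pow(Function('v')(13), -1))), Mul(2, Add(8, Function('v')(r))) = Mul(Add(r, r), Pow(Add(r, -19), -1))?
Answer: Rational(-127, 4) ≈ -31.750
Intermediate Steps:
Function('v')(r) = Add(-8, Mul(r, Pow(Add(-19, r), -1))) (Function('v')(r) = Add(-8, Mul(Rational(1, 2), Mul(Add(r, r), Pow(Add(r, -19), -1)))) = Add(-8, Mul(Rational(1, 2), Mul(Mul(2, r), Pow(Add(-19, r), -1)))) = Add(-8, Mul(Rational(1, 2), Mul(2, r, Pow(Add(-19, r), -1)))) = Add(-8, Mul(r, Pow(Add(-19, r), -1))))
k = Rational(-299956, 10919) (k = Add(Mul(322, Pow(-179, -1)), Mul(261, Pow(Mul(Pow(Add(-19, 13), -1), Add(152, Mul(-7, 13))), -1))) = Add(Mul(322, Rational(-1, 179)), Mul(261, Pow(Mul(Pow(-6, -1), Add(152, -91)), -1))) = Add(Rational(-322, 179), Mul(261, Pow(Mul(Rational(-1, 6), 61), -1))) = Add(Rational(-322, 179), Mul(261, Pow(Rational(-61, 6), -1))) = Add(Rational(-322, 179), Mul(261, Rational(-6, 61))) = Add(Rational(-322, 179), Rational(-1566, 61)) = Rational(-299956, 10919) ≈ -27.471)
N = Rational(-299956, 10919) ≈ -27.471
K = Rational(127, 4) (K = Add(Rational(-1, 4), Mul(Rational(1, 8), Pow(Add(-13, -3), 2))) = Add(Rational(-1, 4), Mul(Rational(1, 8), Pow(-16, 2))) = Add(Rational(-1, 4), Mul(Rational(1, 8), 256)) = Add(Rational(-1, 4), 32) = Rational(127, 4) ≈ 31.750)
Function('t')(l) = Rational(127, 4)
Mul(-1, Function('t')(N)) = Mul(-1, Rational(127, 4)) = Rational(-127, 4)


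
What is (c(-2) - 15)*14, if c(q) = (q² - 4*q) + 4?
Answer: 14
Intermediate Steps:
c(q) = 4 + q² - 4*q
(c(-2) - 15)*14 = ((4 + (-2)² - 4*(-2)) - 15)*14 = ((4 + 4 + 8) - 15)*14 = (16 - 15)*14 = 1*14 = 14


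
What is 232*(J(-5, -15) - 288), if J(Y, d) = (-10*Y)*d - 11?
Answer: -243368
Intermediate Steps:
J(Y, d) = -11 - 10*Y*d (J(Y, d) = -10*Y*d - 11 = -11 - 10*Y*d)
232*(J(-5, -15) - 288) = 232*((-11 - 10*(-5)*(-15)) - 288) = 232*((-11 - 750) - 288) = 232*(-761 - 288) = 232*(-1049) = -243368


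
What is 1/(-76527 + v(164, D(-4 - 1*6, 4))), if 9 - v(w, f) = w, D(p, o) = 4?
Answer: -1/76682 ≈ -1.3041e-5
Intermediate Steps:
v(w, f) = 9 - w
1/(-76527 + v(164, D(-4 - 1*6, 4))) = 1/(-76527 + (9 - 1*164)) = 1/(-76527 + (9 - 164)) = 1/(-76527 - 155) = 1/(-76682) = -1/76682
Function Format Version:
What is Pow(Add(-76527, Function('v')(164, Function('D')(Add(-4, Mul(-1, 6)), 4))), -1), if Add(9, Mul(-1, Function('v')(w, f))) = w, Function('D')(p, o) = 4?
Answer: Rational(-1, 76682) ≈ -1.3041e-5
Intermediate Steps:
Function('v')(w, f) = Add(9, Mul(-1, w))
Pow(Add(-76527, Function('v')(164, Function('D')(Add(-4, Mul(-1, 6)), 4))), -1) = Pow(Add(-76527, Add(9, Mul(-1, 164))), -1) = Pow(Add(-76527, Add(9, -164)), -1) = Pow(Add(-76527, -155), -1) = Pow(-76682, -1) = Rational(-1, 76682)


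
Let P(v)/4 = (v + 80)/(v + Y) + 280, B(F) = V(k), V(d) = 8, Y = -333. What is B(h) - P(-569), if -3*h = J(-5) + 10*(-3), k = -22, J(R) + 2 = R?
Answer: -502490/451 ≈ -1114.2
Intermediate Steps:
J(R) = -2 + R
h = 37/3 (h = -((-2 - 5) + 10*(-3))/3 = -(-7 - 30)/3 = -1/3*(-37) = 37/3 ≈ 12.333)
B(F) = 8
P(v) = 1120 + 4*(80 + v)/(-333 + v) (P(v) = 4*((v + 80)/(v - 333) + 280) = 4*((80 + v)/(-333 + v) + 280) = 4*(280 + (80 + v)/(-333 + v)) = 1120 + 4*(80 + v)/(-333 + v))
B(h) - P(-569) = 8 - 4*(-93160 + 281*(-569))/(-333 - 569) = 8 - 4*(-93160 - 159889)/(-902) = 8 - 4*(-1)*(-253049)/902 = 8 - 1*506098/451 = 8 - 506098/451 = -502490/451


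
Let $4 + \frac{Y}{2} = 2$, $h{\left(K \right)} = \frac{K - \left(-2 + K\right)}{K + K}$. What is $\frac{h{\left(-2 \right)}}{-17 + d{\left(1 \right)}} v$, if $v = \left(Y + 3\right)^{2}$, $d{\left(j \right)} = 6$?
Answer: $\frac{1}{22} \approx 0.045455$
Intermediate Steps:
$h{\left(K \right)} = \frac{1}{K}$ ($h{\left(K \right)} = \frac{2}{2 K} = 2 \frac{1}{2 K} = \frac{1}{K}$)
$Y = -4$ ($Y = -8 + 2 \cdot 2 = -8 + 4 = -4$)
$v = 1$ ($v = \left(-4 + 3\right)^{2} = \left(-1\right)^{2} = 1$)
$\frac{h{\left(-2 \right)}}{-17 + d{\left(1 \right)}} v = \frac{1}{\left(-17 + 6\right) \left(-2\right)} 1 = \frac{1}{-11} \left(- \frac{1}{2}\right) 1 = \left(- \frac{1}{11}\right) \left(- \frac{1}{2}\right) 1 = \frac{1}{22} \cdot 1 = \frac{1}{22}$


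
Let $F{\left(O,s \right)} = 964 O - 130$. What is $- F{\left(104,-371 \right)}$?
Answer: $-100126$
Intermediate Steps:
$F{\left(O,s \right)} = -130 + 964 O$
$- F{\left(104,-371 \right)} = - (-130 + 964 \cdot 104) = - (-130 + 100256) = \left(-1\right) 100126 = -100126$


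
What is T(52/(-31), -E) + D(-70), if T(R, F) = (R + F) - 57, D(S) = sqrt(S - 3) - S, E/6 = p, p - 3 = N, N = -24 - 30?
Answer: 9837/31 + I*sqrt(73) ≈ 317.32 + 8.544*I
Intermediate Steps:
N = -54
p = -51 (p = 3 - 54 = -51)
E = -306 (E = 6*(-51) = -306)
D(S) = sqrt(-3 + S) - S
T(R, F) = -57 + F + R (T(R, F) = (F + R) - 57 = -57 + F + R)
T(52/(-31), -E) + D(-70) = (-57 - 1*(-306) + 52/(-31)) + (sqrt(-3 - 70) - 1*(-70)) = (-57 + 306 + 52*(-1/31)) + (sqrt(-73) + 70) = (-57 + 306 - 52/31) + (I*sqrt(73) + 70) = 7667/31 + (70 + I*sqrt(73)) = 9837/31 + I*sqrt(73)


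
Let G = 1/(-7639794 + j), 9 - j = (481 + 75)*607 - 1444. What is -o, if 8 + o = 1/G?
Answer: 7975841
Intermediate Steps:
j = -336039 (j = 9 - ((481 + 75)*607 - 1444) = 9 - (556*607 - 1444) = 9 - (337492 - 1444) = 9 - 1*336048 = 9 - 336048 = -336039)
G = -1/7975833 (G = 1/(-7639794 - 336039) = 1/(-7975833) = -1/7975833 ≈ -1.2538e-7)
o = -7975841 (o = -8 + 1/(-1/7975833) = -8 - 7975833 = -7975841)
-o = -1*(-7975841) = 7975841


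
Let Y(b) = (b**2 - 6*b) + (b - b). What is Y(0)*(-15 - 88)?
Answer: 0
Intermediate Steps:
Y(b) = b**2 - 6*b (Y(b) = (b**2 - 6*b) + 0 = b**2 - 6*b)
Y(0)*(-15 - 88) = (0*(-6 + 0))*(-15 - 88) = (0*(-6))*(-103) = 0*(-103) = 0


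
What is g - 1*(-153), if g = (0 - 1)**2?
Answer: 154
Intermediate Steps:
g = 1 (g = (-1)**2 = 1)
g - 1*(-153) = 1 - 1*(-153) = 1 + 153 = 154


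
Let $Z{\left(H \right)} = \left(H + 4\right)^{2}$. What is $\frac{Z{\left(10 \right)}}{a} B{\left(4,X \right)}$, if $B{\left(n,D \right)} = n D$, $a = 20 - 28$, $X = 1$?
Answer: $-98$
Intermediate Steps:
$Z{\left(H \right)} = \left(4 + H\right)^{2}$
$a = -8$ ($a = 20 - 28 = -8$)
$B{\left(n,D \right)} = D n$
$\frac{Z{\left(10 \right)}}{a} B{\left(4,X \right)} = \frac{\left(4 + 10\right)^{2}}{-8} \cdot 1 \cdot 4 = 14^{2} \left(- \frac{1}{8}\right) 4 = 196 \left(- \frac{1}{8}\right) 4 = \left(- \frac{49}{2}\right) 4 = -98$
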